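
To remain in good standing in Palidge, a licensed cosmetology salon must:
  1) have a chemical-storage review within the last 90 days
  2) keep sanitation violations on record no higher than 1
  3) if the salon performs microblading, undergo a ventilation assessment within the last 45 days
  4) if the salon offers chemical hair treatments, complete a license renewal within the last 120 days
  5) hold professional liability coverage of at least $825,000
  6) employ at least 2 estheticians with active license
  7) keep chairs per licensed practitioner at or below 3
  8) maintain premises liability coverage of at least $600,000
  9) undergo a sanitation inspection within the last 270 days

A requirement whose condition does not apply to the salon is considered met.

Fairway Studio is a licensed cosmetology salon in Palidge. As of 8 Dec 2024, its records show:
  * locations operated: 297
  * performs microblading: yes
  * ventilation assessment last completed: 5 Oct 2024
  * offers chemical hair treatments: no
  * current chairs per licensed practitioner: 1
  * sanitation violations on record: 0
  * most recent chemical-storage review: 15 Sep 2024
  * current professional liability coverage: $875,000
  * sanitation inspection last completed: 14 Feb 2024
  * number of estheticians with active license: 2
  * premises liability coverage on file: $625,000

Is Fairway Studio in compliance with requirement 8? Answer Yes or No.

8. premises liability coverage $625,000 ≥ $600,000 → met

Yes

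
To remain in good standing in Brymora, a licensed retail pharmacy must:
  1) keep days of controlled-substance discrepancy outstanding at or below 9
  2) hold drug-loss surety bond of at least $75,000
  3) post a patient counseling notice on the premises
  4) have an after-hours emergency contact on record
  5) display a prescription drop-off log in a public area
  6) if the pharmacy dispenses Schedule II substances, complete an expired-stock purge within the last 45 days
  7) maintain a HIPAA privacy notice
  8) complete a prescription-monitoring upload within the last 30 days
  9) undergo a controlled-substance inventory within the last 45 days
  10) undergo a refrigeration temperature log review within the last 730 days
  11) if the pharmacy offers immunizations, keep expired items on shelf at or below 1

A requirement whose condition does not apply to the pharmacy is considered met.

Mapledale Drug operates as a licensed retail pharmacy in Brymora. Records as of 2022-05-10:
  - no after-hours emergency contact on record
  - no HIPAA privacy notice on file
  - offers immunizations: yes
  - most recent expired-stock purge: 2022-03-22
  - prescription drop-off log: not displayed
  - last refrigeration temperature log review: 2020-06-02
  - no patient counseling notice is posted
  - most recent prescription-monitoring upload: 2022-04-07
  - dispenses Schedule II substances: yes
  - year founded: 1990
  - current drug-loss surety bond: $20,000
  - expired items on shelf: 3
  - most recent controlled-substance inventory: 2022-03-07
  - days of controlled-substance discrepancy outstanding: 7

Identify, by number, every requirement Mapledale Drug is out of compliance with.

1. days of controlled-substance discrepancy outstanding 7 ≤ 9 → met
2. drug-loss surety bond $20,000 < $75,000 → not met
3. patient counseling notice absent → not met
4. after-hours emergency contact absent → not met
5. prescription drop-off log absent → not met
6. condition 'dispenses Schedule II substances' holds; expired-stock purge 49 days ago vs limit 45 → not met
7. HIPAA privacy notice absent → not met
8. prescription-monitoring upload 33 days ago vs limit 30 → not met
9. controlled-substance inventory 64 days ago vs limit 45 → not met
10. refrigeration temperature log review 707 days ago vs limit 730 → met
11. condition 'offers immunizations' holds; expired items on shelf 3 > 1 → not met
Not met: 2, 3, 4, 5, 6, 7, 8, 9, 11

2, 3, 4, 5, 6, 7, 8, 9, 11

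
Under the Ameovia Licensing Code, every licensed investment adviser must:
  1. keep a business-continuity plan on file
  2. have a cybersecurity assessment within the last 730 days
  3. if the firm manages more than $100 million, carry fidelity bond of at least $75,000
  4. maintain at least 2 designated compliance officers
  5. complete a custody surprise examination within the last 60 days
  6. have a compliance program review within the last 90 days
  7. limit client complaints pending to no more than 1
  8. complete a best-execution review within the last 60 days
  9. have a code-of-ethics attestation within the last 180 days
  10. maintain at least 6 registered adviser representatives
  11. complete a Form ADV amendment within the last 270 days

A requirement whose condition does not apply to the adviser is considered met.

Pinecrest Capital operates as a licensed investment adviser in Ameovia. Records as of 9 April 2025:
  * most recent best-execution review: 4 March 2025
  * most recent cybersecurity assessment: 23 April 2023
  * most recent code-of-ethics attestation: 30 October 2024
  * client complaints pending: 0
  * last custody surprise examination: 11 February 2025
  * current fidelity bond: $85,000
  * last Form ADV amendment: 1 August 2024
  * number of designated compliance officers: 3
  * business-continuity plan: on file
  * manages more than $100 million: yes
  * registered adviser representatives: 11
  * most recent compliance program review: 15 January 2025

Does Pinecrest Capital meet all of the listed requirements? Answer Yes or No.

1. business-continuity plan present → met
2. cybersecurity assessment 717 days ago vs limit 730 → met
3. condition 'manages more than $100 million' holds; fidelity bond $85,000 ≥ $75,000 → met
4. designated compliance officers 3 ≥ 2 → met
5. custody surprise examination 57 days ago vs limit 60 → met
6. compliance program review 84 days ago vs limit 90 → met
7. client complaints pending 0 ≤ 1 → met
8. best-execution review 36 days ago vs limit 60 → met
9. code-of-ethics attestation 161 days ago vs limit 180 → met
10. registered adviser representatives 11 ≥ 6 → met
11. Form ADV amendment 251 days ago vs limit 270 → met
All met.

Yes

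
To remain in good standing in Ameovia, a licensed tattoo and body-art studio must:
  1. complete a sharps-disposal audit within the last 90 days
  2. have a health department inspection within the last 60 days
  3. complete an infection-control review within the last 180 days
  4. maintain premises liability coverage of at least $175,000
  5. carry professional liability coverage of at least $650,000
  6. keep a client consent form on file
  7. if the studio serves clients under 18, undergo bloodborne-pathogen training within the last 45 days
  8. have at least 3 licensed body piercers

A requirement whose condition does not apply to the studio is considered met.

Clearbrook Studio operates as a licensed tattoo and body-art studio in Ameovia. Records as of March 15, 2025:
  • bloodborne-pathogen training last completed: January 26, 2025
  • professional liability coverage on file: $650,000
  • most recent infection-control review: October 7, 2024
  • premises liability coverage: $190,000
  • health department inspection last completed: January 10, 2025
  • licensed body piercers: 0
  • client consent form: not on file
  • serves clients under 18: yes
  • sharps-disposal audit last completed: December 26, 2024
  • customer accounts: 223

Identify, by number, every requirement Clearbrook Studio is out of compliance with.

1. sharps-disposal audit 79 days ago vs limit 90 → met
2. health department inspection 64 days ago vs limit 60 → not met
3. infection-control review 159 days ago vs limit 180 → met
4. premises liability coverage $190,000 ≥ $175,000 → met
5. professional liability coverage $650,000 ≥ $650,000 → met
6. client consent form absent → not met
7. condition 'serves clients under 18' holds; bloodborne-pathogen training 48 days ago vs limit 45 → not met
8. licensed body piercers 0 < 3 → not met
Not met: 2, 6, 7, 8

2, 6, 7, 8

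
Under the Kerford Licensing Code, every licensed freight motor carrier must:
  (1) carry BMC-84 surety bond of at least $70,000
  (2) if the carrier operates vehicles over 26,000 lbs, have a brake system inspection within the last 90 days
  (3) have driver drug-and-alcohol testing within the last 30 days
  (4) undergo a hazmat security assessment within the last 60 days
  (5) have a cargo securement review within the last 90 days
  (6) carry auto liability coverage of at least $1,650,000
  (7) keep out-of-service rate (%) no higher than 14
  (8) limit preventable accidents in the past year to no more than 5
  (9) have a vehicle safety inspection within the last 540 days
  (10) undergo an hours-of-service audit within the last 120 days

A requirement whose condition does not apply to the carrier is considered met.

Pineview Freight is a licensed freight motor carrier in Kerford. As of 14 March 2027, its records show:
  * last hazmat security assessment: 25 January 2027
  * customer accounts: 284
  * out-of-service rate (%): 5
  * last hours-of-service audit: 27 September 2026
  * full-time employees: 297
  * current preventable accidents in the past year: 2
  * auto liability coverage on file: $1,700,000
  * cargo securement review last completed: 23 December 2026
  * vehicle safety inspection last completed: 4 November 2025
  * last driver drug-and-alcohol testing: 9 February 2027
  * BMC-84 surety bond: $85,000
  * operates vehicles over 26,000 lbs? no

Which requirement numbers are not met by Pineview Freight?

1. BMC-84 surety bond $85,000 ≥ $70,000 → met
2. condition 'operates vehicles over 26,000 lbs' does not hold → requirement n/a → met
3. driver drug-and-alcohol testing 33 days ago vs limit 30 → not met
4. hazmat security assessment 48 days ago vs limit 60 → met
5. cargo securement review 81 days ago vs limit 90 → met
6. auto liability coverage $1,700,000 ≥ $1,650,000 → met
7. out-of-service rate (%) 5 ≤ 14 → met
8. preventable accidents in the past year 2 ≤ 5 → met
9. vehicle safety inspection 495 days ago vs limit 540 → met
10. hours-of-service audit 168 days ago vs limit 120 → not met
Not met: 3, 10

3, 10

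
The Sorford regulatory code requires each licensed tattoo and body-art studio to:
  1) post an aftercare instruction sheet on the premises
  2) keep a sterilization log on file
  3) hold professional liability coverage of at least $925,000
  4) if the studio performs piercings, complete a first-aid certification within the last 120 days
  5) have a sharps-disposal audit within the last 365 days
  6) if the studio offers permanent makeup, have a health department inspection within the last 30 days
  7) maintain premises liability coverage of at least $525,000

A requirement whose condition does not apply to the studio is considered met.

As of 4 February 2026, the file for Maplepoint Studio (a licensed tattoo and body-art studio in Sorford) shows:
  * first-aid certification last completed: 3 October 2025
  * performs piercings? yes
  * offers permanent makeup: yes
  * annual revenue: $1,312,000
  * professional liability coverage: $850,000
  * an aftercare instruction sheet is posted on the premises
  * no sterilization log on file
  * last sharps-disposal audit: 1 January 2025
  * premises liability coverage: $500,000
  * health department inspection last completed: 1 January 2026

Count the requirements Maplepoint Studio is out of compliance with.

6

1. aftercare instruction sheet present → met
2. sterilization log absent → not met
3. professional liability coverage $850,000 < $925,000 → not met
4. condition 'performs piercings' holds; first-aid certification 124 days ago vs limit 120 → not met
5. sharps-disposal audit 399 days ago vs limit 365 → not met
6. condition 'offers permanent makeup' holds; health department inspection 34 days ago vs limit 30 → not met
7. premises liability coverage $500,000 < $525,000 → not met
Not met: 6 of 7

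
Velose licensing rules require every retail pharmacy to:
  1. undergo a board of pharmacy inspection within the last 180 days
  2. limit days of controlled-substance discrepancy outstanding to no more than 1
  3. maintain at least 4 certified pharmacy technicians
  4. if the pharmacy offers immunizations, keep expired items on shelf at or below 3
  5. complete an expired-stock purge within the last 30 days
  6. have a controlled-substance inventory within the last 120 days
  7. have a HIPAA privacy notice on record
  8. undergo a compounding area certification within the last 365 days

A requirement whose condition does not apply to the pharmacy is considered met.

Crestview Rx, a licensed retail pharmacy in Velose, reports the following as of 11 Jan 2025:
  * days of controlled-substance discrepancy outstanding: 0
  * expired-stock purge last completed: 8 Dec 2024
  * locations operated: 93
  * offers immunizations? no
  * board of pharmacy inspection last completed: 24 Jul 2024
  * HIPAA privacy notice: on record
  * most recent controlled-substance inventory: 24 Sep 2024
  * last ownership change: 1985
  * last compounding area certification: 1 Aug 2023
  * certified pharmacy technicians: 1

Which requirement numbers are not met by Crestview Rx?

1. board of pharmacy inspection 171 days ago vs limit 180 → met
2. days of controlled-substance discrepancy outstanding 0 ≤ 1 → met
3. certified pharmacy technicians 1 < 4 → not met
4. condition 'offers immunizations' does not hold → requirement n/a → met
5. expired-stock purge 34 days ago vs limit 30 → not met
6. controlled-substance inventory 109 days ago vs limit 120 → met
7. HIPAA privacy notice present → met
8. compounding area certification 529 days ago vs limit 365 → not met
Not met: 3, 5, 8

3, 5, 8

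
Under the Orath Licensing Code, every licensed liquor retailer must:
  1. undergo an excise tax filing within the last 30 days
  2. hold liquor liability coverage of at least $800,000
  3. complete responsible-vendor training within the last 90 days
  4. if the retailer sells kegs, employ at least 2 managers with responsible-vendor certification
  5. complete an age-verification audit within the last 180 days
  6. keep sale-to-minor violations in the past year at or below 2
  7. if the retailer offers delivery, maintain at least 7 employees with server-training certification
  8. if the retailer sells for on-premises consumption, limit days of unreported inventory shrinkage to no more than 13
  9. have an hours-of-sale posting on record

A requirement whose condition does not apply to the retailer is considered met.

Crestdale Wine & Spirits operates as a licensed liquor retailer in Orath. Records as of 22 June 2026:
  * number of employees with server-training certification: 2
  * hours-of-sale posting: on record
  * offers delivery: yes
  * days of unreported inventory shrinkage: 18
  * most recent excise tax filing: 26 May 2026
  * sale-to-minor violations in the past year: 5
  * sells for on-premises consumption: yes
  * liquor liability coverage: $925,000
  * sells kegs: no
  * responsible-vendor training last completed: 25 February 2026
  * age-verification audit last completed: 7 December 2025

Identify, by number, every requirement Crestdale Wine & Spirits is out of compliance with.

1. excise tax filing 27 days ago vs limit 30 → met
2. liquor liability coverage $925,000 ≥ $800,000 → met
3. responsible-vendor training 117 days ago vs limit 90 → not met
4. condition 'sells kegs' does not hold → requirement n/a → met
5. age-verification audit 197 days ago vs limit 180 → not met
6. sale-to-minor violations in the past year 5 > 2 → not met
7. condition 'offers delivery' holds; employees with server-training certification 2 < 7 → not met
8. condition 'sells for on-premises consumption' holds; days of unreported inventory shrinkage 18 > 13 → not met
9. hours-of-sale posting present → met
Not met: 3, 5, 6, 7, 8

3, 5, 6, 7, 8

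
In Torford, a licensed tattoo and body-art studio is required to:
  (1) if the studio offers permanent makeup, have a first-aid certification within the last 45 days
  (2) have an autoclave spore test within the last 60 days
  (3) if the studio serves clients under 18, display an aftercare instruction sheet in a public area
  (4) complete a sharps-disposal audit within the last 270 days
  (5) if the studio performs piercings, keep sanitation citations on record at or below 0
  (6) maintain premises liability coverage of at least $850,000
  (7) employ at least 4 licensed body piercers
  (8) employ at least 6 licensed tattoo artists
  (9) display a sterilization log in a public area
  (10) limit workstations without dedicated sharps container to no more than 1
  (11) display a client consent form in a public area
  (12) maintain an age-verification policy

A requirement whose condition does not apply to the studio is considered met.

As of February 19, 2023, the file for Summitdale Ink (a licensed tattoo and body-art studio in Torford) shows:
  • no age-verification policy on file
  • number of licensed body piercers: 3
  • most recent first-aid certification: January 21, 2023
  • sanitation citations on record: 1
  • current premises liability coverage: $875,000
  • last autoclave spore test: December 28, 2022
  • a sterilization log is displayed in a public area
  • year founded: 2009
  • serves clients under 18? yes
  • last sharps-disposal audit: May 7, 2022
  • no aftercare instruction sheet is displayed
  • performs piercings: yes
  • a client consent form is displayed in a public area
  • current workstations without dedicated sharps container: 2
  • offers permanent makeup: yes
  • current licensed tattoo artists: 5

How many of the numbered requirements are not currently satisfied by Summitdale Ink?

1. condition 'offers permanent makeup' holds; first-aid certification 29 days ago vs limit 45 → met
2. autoclave spore test 53 days ago vs limit 60 → met
3. condition 'serves clients under 18' holds; aftercare instruction sheet absent → not met
4. sharps-disposal audit 288 days ago vs limit 270 → not met
5. condition 'performs piercings' holds; sanitation citations on record 1 > 0 → not met
6. premises liability coverage $875,000 ≥ $850,000 → met
7. licensed body piercers 3 < 4 → not met
8. licensed tattoo artists 5 < 6 → not met
9. sterilization log present → met
10. workstations without dedicated sharps container 2 > 1 → not met
11. client consent form present → met
12. age-verification policy absent → not met
Not met: 7 of 12

7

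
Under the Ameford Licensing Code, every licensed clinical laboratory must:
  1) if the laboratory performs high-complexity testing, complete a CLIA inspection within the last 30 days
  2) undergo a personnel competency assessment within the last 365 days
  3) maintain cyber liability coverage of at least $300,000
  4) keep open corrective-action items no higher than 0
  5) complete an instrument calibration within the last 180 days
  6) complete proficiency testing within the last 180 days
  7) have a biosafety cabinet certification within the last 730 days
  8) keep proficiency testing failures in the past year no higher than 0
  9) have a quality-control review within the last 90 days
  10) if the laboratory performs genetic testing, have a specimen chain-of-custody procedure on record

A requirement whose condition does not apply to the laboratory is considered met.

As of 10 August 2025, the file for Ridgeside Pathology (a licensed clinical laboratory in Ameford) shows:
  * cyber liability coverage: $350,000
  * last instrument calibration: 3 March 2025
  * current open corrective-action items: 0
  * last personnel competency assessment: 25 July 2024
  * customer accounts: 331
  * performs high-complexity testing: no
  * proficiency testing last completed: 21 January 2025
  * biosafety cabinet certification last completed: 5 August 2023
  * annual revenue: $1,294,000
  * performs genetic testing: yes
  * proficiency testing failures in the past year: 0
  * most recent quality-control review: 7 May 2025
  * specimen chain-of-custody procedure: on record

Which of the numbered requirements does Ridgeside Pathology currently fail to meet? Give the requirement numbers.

2, 6, 7, 9

1. condition 'performs high-complexity testing' does not hold → requirement n/a → met
2. personnel competency assessment 381 days ago vs limit 365 → not met
3. cyber liability coverage $350,000 ≥ $300,000 → met
4. open corrective-action items 0 ≤ 0 → met
5. instrument calibration 160 days ago vs limit 180 → met
6. proficiency testing 201 days ago vs limit 180 → not met
7. biosafety cabinet certification 736 days ago vs limit 730 → not met
8. proficiency testing failures in the past year 0 ≤ 0 → met
9. quality-control review 95 days ago vs limit 90 → not met
10. condition 'performs genetic testing' holds; specimen chain-of-custody procedure present → met
Not met: 2, 6, 7, 9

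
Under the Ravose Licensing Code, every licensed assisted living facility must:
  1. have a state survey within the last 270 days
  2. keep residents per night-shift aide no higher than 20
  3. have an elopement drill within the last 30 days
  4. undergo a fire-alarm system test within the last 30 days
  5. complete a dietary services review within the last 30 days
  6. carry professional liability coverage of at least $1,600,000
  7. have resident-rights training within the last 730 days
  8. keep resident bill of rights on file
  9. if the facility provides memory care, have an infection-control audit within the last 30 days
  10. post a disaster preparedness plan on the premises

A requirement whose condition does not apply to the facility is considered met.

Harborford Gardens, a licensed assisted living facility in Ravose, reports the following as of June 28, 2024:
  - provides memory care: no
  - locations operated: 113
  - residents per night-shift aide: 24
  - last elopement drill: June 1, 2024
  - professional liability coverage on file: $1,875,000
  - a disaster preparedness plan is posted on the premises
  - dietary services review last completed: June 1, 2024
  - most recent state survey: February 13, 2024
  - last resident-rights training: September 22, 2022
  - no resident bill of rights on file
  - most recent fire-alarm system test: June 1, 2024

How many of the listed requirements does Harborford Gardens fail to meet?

2

1. state survey 136 days ago vs limit 270 → met
2. residents per night-shift aide 24 > 20 → not met
3. elopement drill 27 days ago vs limit 30 → met
4. fire-alarm system test 27 days ago vs limit 30 → met
5. dietary services review 27 days ago vs limit 30 → met
6. professional liability coverage $1,875,000 ≥ $1,600,000 → met
7. resident-rights training 645 days ago vs limit 730 → met
8. resident bill of rights absent → not met
9. condition 'provides memory care' does not hold → requirement n/a → met
10. disaster preparedness plan present → met
Not met: 2 of 10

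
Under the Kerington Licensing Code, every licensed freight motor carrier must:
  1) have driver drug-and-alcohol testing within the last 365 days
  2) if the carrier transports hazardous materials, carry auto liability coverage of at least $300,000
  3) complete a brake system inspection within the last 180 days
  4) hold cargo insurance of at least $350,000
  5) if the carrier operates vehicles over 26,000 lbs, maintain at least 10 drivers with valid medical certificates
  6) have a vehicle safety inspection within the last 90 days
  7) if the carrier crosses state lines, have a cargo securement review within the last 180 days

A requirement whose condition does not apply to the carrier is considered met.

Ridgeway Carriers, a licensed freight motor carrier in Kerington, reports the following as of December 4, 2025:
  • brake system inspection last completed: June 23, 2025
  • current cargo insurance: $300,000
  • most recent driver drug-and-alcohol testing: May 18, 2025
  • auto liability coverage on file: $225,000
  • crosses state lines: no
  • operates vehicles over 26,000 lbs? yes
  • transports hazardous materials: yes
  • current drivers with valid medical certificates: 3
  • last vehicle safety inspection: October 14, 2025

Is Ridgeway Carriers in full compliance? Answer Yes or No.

No

1. driver drug-and-alcohol testing 200 days ago vs limit 365 → met
2. condition 'transports hazardous materials' holds; auto liability coverage $225,000 < $300,000 → not met
3. brake system inspection 164 days ago vs limit 180 → met
4. cargo insurance $300,000 < $350,000 → not met
5. condition 'operates vehicles over 26,000 lbs' holds; drivers with valid medical certificates 3 < 10 → not met
6. vehicle safety inspection 51 days ago vs limit 90 → met
7. condition 'crosses state lines' does not hold → requirement n/a → met
Not met: 2, 4, 5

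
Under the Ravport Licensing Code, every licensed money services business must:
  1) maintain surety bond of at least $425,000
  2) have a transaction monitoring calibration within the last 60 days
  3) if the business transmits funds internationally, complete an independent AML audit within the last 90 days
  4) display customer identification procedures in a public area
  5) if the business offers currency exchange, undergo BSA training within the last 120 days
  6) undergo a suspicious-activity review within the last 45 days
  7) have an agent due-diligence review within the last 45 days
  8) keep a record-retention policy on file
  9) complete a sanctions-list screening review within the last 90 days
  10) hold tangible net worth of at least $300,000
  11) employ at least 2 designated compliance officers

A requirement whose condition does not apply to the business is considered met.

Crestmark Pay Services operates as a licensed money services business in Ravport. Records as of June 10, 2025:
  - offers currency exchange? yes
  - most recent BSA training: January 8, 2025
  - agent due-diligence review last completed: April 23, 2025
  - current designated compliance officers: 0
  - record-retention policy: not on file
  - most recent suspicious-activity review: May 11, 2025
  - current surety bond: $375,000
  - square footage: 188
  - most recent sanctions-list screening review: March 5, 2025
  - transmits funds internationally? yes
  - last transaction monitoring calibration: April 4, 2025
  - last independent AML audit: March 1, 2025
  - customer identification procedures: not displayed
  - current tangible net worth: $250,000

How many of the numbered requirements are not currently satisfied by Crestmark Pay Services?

1. surety bond $375,000 < $425,000 → not met
2. transaction monitoring calibration 67 days ago vs limit 60 → not met
3. condition 'transmits funds internationally' holds; independent AML audit 101 days ago vs limit 90 → not met
4. customer identification procedures absent → not met
5. condition 'offers currency exchange' holds; BSA training 153 days ago vs limit 120 → not met
6. suspicious-activity review 30 days ago vs limit 45 → met
7. agent due-diligence review 48 days ago vs limit 45 → not met
8. record-retention policy absent → not met
9. sanctions-list screening review 97 days ago vs limit 90 → not met
10. tangible net worth $250,000 < $300,000 → not met
11. designated compliance officers 0 < 2 → not met
Not met: 10 of 11

10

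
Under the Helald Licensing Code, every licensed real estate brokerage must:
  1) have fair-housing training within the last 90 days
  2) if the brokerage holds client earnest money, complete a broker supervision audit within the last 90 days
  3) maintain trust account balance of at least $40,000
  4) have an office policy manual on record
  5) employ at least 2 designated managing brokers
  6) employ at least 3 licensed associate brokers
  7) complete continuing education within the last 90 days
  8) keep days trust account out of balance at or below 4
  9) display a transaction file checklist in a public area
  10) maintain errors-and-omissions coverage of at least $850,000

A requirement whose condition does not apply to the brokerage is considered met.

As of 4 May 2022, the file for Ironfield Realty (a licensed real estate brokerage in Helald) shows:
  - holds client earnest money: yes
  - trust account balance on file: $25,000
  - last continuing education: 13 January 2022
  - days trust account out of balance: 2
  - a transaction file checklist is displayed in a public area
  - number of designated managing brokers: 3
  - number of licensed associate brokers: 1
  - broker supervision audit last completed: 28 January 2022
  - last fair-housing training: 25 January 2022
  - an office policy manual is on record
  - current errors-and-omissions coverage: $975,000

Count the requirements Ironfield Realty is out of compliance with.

5

1. fair-housing training 99 days ago vs limit 90 → not met
2. condition 'holds client earnest money' holds; broker supervision audit 96 days ago vs limit 90 → not met
3. trust account balance $25,000 < $40,000 → not met
4. office policy manual present → met
5. designated managing brokers 3 ≥ 2 → met
6. licensed associate brokers 1 < 3 → not met
7. continuing education 111 days ago vs limit 90 → not met
8. days trust account out of balance 2 ≤ 4 → met
9. transaction file checklist present → met
10. errors-and-omissions coverage $975,000 ≥ $850,000 → met
Not met: 5 of 10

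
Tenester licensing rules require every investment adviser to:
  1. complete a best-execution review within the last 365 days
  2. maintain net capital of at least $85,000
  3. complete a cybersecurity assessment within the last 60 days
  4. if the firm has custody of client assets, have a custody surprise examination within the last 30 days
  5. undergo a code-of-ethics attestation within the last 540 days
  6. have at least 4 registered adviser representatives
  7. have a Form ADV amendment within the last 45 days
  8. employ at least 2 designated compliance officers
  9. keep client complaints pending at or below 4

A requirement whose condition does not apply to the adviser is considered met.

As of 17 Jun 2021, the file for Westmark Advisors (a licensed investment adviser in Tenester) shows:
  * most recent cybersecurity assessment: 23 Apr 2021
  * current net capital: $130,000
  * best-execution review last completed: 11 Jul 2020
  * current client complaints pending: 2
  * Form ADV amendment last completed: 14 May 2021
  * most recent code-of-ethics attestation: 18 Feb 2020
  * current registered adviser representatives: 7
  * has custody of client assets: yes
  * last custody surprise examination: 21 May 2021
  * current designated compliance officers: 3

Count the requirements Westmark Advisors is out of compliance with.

0

1. best-execution review 341 days ago vs limit 365 → met
2. net capital $130,000 ≥ $85,000 → met
3. cybersecurity assessment 55 days ago vs limit 60 → met
4. condition 'has custody of client assets' holds; custody surprise examination 27 days ago vs limit 30 → met
5. code-of-ethics attestation 485 days ago vs limit 540 → met
6. registered adviser representatives 7 ≥ 4 → met
7. Form ADV amendment 34 days ago vs limit 45 → met
8. designated compliance officers 3 ≥ 2 → met
9. client complaints pending 2 ≤ 4 → met
Not met: 0 of 9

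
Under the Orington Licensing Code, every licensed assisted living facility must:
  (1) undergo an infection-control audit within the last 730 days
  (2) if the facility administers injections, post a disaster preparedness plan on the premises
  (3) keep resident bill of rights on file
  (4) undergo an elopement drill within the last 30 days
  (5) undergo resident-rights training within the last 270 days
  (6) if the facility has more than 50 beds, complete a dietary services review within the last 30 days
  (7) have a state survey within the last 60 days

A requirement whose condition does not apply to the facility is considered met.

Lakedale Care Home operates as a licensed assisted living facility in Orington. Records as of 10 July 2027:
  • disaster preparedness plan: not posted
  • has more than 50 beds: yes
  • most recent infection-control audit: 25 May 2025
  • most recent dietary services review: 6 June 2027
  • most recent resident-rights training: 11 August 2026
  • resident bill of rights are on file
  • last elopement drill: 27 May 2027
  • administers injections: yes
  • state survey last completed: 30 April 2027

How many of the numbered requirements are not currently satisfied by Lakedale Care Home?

1. infection-control audit 776 days ago vs limit 730 → not met
2. condition 'administers injections' holds; disaster preparedness plan absent → not met
3. resident bill of rights present → met
4. elopement drill 44 days ago vs limit 30 → not met
5. resident-rights training 333 days ago vs limit 270 → not met
6. condition 'has more than 50 beds' holds; dietary services review 34 days ago vs limit 30 → not met
7. state survey 71 days ago vs limit 60 → not met
Not met: 6 of 7

6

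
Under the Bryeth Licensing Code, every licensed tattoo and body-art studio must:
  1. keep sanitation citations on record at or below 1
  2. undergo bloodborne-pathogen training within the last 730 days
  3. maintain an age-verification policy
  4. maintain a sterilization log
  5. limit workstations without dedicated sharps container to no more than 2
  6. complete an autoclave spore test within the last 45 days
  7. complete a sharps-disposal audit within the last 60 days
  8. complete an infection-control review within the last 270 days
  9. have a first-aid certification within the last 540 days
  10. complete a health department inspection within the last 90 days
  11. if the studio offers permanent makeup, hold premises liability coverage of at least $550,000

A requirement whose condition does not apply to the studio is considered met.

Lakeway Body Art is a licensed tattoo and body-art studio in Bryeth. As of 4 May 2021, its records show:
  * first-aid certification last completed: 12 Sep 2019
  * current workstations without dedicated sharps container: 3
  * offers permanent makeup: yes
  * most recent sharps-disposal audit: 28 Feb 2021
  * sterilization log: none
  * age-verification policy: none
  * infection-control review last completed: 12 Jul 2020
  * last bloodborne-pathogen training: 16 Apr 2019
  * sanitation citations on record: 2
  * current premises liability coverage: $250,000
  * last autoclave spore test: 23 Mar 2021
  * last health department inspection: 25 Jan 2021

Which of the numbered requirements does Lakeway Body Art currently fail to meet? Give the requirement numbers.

1, 2, 3, 4, 5, 7, 8, 9, 10, 11

1. sanitation citations on record 2 > 1 → not met
2. bloodborne-pathogen training 749 days ago vs limit 730 → not met
3. age-verification policy absent → not met
4. sterilization log absent → not met
5. workstations without dedicated sharps container 3 > 2 → not met
6. autoclave spore test 42 days ago vs limit 45 → met
7. sharps-disposal audit 65 days ago vs limit 60 → not met
8. infection-control review 296 days ago vs limit 270 → not met
9. first-aid certification 600 days ago vs limit 540 → not met
10. health department inspection 99 days ago vs limit 90 → not met
11. condition 'offers permanent makeup' holds; premises liability coverage $250,000 < $550,000 → not met
Not met: 1, 2, 3, 4, 5, 7, 8, 9, 10, 11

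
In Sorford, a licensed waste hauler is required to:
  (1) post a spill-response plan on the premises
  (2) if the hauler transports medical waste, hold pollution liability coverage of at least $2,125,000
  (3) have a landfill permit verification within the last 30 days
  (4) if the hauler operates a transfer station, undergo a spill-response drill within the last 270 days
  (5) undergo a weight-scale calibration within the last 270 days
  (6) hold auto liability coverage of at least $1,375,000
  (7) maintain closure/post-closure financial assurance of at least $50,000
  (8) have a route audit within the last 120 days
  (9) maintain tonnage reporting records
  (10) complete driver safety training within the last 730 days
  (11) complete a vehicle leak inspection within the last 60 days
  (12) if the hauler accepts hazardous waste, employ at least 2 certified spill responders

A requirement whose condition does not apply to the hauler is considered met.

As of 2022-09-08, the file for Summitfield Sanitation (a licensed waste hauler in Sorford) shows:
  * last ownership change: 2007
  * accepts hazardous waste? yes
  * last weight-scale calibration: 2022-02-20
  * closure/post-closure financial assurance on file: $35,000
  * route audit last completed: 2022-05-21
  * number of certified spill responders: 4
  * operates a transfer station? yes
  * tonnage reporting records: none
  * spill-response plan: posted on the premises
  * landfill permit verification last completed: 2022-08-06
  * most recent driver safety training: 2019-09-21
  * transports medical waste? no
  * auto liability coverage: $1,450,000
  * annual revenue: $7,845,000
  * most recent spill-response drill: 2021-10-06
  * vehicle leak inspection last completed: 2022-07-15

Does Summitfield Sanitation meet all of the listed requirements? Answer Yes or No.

1. spill-response plan present → met
2. condition 'transports medical waste' does not hold → requirement n/a → met
3. landfill permit verification 33 days ago vs limit 30 → not met
4. condition 'operates a transfer station' holds; spill-response drill 337 days ago vs limit 270 → not met
5. weight-scale calibration 200 days ago vs limit 270 → met
6. auto liability coverage $1,450,000 ≥ $1,375,000 → met
7. closure/post-closure financial assurance $35,000 < $50,000 → not met
8. route audit 110 days ago vs limit 120 → met
9. tonnage reporting records absent → not met
10. driver safety training 1083 days ago vs limit 730 → not met
11. vehicle leak inspection 55 days ago vs limit 60 → met
12. condition 'accepts hazardous waste' holds; certified spill responders 4 ≥ 2 → met
Not met: 3, 4, 7, 9, 10

No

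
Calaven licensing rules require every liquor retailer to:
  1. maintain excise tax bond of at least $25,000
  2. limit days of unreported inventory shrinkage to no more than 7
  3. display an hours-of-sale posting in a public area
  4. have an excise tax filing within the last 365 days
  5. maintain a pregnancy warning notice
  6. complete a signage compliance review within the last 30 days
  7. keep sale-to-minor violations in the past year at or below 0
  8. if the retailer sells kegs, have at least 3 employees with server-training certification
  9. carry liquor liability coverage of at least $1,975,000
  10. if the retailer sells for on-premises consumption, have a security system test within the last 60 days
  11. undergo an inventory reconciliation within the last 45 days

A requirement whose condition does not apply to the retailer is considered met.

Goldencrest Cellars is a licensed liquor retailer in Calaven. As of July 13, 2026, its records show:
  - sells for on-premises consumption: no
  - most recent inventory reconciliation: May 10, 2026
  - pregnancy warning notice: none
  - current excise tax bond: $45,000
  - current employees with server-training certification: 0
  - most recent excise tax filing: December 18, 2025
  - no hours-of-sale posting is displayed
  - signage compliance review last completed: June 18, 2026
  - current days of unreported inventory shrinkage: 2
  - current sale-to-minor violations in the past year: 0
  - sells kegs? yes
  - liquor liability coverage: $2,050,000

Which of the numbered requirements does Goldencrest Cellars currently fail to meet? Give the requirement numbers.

1. excise tax bond $45,000 ≥ $25,000 → met
2. days of unreported inventory shrinkage 2 ≤ 7 → met
3. hours-of-sale posting absent → not met
4. excise tax filing 207 days ago vs limit 365 → met
5. pregnancy warning notice absent → not met
6. signage compliance review 25 days ago vs limit 30 → met
7. sale-to-minor violations in the past year 0 ≤ 0 → met
8. condition 'sells kegs' holds; employees with server-training certification 0 < 3 → not met
9. liquor liability coverage $2,050,000 ≥ $1,975,000 → met
10. condition 'sells for on-premises consumption' does not hold → requirement n/a → met
11. inventory reconciliation 64 days ago vs limit 45 → not met
Not met: 3, 5, 8, 11

3, 5, 8, 11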